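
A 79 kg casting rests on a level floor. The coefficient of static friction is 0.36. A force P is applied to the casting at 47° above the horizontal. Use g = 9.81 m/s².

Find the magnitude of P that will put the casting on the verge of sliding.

P ≈ 295 N

N = m g − P sin α (the pull lifts the casting).
At impending slip, P cos α = μ_s N = μ_s (m g − P sin α).
Solving: P (cos α + μ_s sin α) = μ_s m g → P = 0.36×775/(cos 47° + 0.36 sin 47°) = 279/0.9453 = 295 N.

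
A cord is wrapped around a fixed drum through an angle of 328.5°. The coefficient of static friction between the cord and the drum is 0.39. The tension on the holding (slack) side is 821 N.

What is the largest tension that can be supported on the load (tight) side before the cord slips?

At impending slip the capstan equation gives T₂/T₁ = e^{μβ} with β in radians.
β = 328.5° × π/180 = 5.733 rad.
e^{μβ} = e^{0.39×5.733} = 9.356.
T₂ = T₁ · e^{μβ} = 821 × 9.356 = 7680 N.

T_max ≈ 7680 N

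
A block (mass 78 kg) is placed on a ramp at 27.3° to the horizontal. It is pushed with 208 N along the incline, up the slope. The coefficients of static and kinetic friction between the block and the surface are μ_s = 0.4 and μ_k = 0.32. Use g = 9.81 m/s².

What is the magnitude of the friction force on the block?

Perpendicular to the surface, N = m g cos θ = 78·9.81·cos 27.3° = 680 N.
Parallel to the incline, ΣF = 0 gives f = m g sin θ − P = 350.9 − 208 = 142.9 N (up-slope positive).
The static-friction ceiling is μ_s N = 0.4 × 680 = 272 N.
Since |142.9| ≤ 272 N, the block remains in static equilibrium and friction takes exactly the required value.

f ≈ 143 N (up the incline)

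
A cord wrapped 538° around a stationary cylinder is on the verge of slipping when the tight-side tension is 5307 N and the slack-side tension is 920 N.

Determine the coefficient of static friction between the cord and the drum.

T₂/T₁ = e^{μβ} → μ = ln(T₂/T₁)/β.
β = 538° = 9.39 rad.
μ = ln(5307/920)/9.39 = ln(5.768)/9.39 = 0.187.

μ ≈ 0.187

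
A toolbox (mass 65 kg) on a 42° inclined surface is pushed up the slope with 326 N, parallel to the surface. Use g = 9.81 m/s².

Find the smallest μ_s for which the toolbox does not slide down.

N = m g cos θ = 473.9 N.
Friction must make up the shortfall along the incline: f = m g sin θ − P = 426.7 − 326 = 100.7 N.
At the threshold f = μ_s N, so μ_s,min = 100.7/473.9 = 0.212.

μ_s,min ≈ 0.212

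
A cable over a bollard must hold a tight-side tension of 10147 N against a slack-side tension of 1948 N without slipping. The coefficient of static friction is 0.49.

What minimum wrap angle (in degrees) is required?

T₂/T₁ = e^{μβ} → β = ln(T₂/T₁)/μ.
β = ln(10147/1948)/0.49 = 1.65/0.49 = 3.368 rad.
In degrees: β = 3.368 × 180/π = 193°.

β_min ≈ 193°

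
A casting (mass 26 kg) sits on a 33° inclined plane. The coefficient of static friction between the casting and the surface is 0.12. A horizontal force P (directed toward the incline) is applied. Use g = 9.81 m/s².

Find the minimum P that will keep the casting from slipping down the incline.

The casting tends to slide down (tan θ > μ_s), so at the point of impending slip friction acts up-slope at its limit: f = μ_s N.
Perpendicular to the incline: N = m g cos θ + P sin θ.
Along the incline: P cos θ + μ_s N = m g sin θ, i.e. P cos θ + μ_s (m g cos θ + P sin θ) = m g sin θ.
Solving, P (cos θ + μ_s sin θ) = m g (sin θ − μ_s cos θ), so P = 255×0.444/0.904 = 125 N.

P_min ≈ 125 N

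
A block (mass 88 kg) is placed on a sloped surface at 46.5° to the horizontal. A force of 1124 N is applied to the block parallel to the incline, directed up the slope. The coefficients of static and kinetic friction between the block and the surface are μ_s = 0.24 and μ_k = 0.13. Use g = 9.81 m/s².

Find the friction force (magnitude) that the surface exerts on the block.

The normal reaction is N = m g cos θ = 594.2 N.
Parallel to the incline, ΣF = 0 gives f = m g sin θ − P = 626.2 − 1124 = -497.8 N (up-slope positive).
Static friction can supply at most μ_s N = 142.6 N.
|-497.8| exceeds 142.6 N, so the block slips up-slope; friction is kinetic, f = μ_k N = 0.13×594.2 = 77.3 N.

f ≈ 77.3 N (down the incline)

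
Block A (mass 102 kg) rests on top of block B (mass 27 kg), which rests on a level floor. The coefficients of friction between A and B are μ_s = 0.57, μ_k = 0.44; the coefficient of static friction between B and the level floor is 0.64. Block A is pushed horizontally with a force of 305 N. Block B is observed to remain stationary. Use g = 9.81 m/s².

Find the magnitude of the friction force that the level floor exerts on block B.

Normal force at the A–B interface: N₁ = m_A g = 1001 N.
Maximum static friction on A from B: μ_s N₁ = 0.57×1001 = 570.4 N.
Since P = 305 N ≤ 570.4 N, A does not slip on B; friction on A equals P = 305 N.
B experiences an equal 305 N forward from A (third law). B is in equilibrium, so the floor supplies f₂ = 305 N of static friction (limit μ_s(m_A+m_B)g = 809.9 N, not exceeded).

f ≈ 305 N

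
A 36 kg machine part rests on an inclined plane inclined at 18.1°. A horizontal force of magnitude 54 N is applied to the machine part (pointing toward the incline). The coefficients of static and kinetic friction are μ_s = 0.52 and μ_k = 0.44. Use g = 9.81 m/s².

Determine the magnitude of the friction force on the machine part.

f ≈ 58.4 N (up the incline)

Resolve perpendicular to the incline: N = m g cos θ + P sin θ = 36×9.81×cos 18.1° + 54×sin 18.1° = 352.5 N.
Parallel to the incline: P cos θ − m g sin θ = 51.33 − 109.7 = -58.39 N; the friction needed to balance this is 58.39 N acting up the slope.
The limit of static friction is μ_s N = 183.3 N.
Since 58.39 N is within the 183.3 N limit, the machine part stays put and friction is exactly 58.4 N.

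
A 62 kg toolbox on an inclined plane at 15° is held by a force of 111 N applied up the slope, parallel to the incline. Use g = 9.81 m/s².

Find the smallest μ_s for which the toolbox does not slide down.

μ_s,min ≈ 0.079

N = m g cos θ = 587.5 N.
Friction must make up the shortfall along the incline: f = m g sin θ − P = 157.4 − 111 = 46.42 N.
At the threshold f = μ_s N, so μ_s,min = 46.42/587.5 = 0.079.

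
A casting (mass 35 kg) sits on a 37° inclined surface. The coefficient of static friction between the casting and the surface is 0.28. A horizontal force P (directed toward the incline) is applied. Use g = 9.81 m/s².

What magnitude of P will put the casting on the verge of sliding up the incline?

P ≈ 450 N

At impending motion up the slope, friction acts down-slope at its limit: f = μ_s N.
Perpendicular to the incline: N = m g cos θ + P sin θ.
Along the incline: P cos θ = m g sin θ + μ_s N = m g sin θ + μ_s (m g cos θ + P sin θ).
Solving, P (cos θ − μ_s sin θ) = m g (sin θ + μ_s cos θ), so P = 35×9.81×(sin 37° + 0.28 cos 37°)/(cos 37° − 0.28 sin 37°) = 343×0.8254/0.6301 = 450 N.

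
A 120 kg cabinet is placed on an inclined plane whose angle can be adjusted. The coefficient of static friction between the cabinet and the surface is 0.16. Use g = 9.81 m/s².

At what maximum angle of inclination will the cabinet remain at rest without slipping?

θ_max ≈ 9.09°

At the slip threshold, m g sin θ = μ_s · m g cos θ, so tan θ = μ_s.
θ_max = arctan(0.16) = 9.09°.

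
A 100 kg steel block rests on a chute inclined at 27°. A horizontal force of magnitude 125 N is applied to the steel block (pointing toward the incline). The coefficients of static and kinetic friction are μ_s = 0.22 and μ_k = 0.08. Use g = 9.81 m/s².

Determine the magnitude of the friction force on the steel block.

f ≈ 74.5 N (up the incline)

Normal direction: N = m g cos θ + P sin θ = 930.8 N.
Parallel to the incline: P cos θ − m g sin θ = 111.4 − 445.4 = -334 N; the friction needed to balance this is 334 N acting up the slope.
Maximum static friction: μ_s N = 0.22 × 930.8 = 204.8 N.
|f_req| = 334 > 204.8 N → the steel block slides down the incline; f = μ_k N = 0.08 × 930.8 = 74.5 N.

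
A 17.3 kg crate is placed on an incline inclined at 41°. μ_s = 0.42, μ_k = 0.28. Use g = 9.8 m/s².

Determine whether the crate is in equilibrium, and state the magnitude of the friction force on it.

f ≈ 35.8 N

N = m g cos θ = 128 N.
Down-slope weight component: m g sin θ = 111 N.
μ_s N = 53.7 N.
111 > 53.7 N, so it slides; kinetic friction f = μ_k N = 0.28×128 = 35.8 N.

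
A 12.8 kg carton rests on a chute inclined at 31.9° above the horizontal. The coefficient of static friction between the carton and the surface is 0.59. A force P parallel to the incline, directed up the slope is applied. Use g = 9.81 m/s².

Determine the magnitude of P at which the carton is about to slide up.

At impending motion up the slope, friction acts down-slope at its limit: f = μ_s N.
P is parallel to the surface, so N = m g cos θ = 107 N.
Along the incline: P = m g sin θ + μ_s N = 66.4 + 0.59×107 = 129 N.

P ≈ 129 N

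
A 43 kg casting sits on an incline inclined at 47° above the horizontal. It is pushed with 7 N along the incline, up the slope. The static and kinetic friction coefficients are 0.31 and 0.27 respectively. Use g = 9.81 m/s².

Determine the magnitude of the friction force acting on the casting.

Perpendicular to the surface, N = m g cos θ = 43·9.81·cos 47° = 287.7 N.
Parallel to the incline, ΣF = 0 gives f = m g sin θ − P = 308.5 − 7 = 301.5 N (up-slope positive).
Maximum static friction available: μ_s N = 0.31 × 287.7 = 89.18 N.
|301.5| exceeds 89.18 N, so the casting slips down-slope; friction is kinetic, f = μ_k N = 0.27×287.7 = 77.7 N.

f ≈ 77.7 N (up the incline)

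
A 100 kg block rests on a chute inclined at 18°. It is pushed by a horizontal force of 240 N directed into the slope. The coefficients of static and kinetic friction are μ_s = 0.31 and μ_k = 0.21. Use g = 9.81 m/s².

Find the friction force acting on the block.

f ≈ 74.9 N (up the incline)

Normal direction: N = m g cos θ + P sin θ = 1007 N.
Along the incline, the net driving force (taking up-slope positive) is P cos θ − m g sin θ = 228.3 − 303.1 = -74.89 N, so equilibrium requires friction f = 74.89 N (up-slope).
Maximum static friction: μ_s N = 0.31 × 1007 = 312.2 N.
|f_req| = 74.89 ≤ 312.2 N → the block is in equilibrium; friction equals the required value.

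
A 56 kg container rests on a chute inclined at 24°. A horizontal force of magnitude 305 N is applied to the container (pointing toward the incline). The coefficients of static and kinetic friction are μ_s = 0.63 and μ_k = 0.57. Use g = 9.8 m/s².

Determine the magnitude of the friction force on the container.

Normal direction: N = m g cos θ + P sin θ = 625.4 N.
Along the incline, the net driving force (taking up-slope positive) is P cos θ − m g sin θ = 278.6 − 223.2 = 55.41 N, so equilibrium requires friction f = -55.41 N (down-slope).
Maximum static friction: μ_s N = 0.63 × 625.4 = 394 N.
Since 55.41 N is within the 394 N limit, the container stays put and friction is exactly 55.4 N.

f ≈ 55.4 N (down the incline)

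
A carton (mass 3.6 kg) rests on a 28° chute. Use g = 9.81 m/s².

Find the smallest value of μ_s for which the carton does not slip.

μ_s,min ≈ 0.532

At the slip threshold m g sin θ = μ_s m g cos θ, so μ_s,min = tan θ.
μ_s,min = tan 28° = 0.532.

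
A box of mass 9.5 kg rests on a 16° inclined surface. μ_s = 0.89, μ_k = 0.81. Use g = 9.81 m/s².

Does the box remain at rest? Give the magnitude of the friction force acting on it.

f ≈ 25.7 N

N = m g cos θ = 89.6 N.
Down-slope weight component: m g sin θ = 25.7 N.
μ_s N = 79.7 N.
25.7 ≤ 79.7 N, so it stays put; friction = 25.7 N.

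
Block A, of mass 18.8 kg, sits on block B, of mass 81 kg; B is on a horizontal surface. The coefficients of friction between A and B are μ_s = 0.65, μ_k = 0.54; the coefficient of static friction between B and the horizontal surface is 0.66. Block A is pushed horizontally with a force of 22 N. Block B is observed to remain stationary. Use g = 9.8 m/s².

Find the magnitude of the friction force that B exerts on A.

The normal force B exerts on A is simply A's weight, N₁ = 184.2 N.
So the A–B interface can sustain at most μ_s N₁ = 119.8 N of static friction.
Since P = 22 N ≤ 119.8 N, A does not slip on B; friction on A equals P = 22 N.
B experiences an equal 22 N forward from A (third law). B is in equilibrium, so the floor supplies f₂ = 22 N of static friction (limit μ_s(m_A+m_B)g = 645.5 N, not exceeded).

f ≈ 22 N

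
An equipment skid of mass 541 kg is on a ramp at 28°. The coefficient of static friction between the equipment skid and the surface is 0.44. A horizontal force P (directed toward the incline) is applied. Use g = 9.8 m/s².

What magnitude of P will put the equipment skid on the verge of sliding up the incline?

P ≈ 6730 N

At impending motion up the slope, friction acts down-slope at its limit: f = μ_s N.
Perpendicular to the incline: N = m g cos θ + P sin θ.
Along the incline: P cos θ = m g sin θ + μ_s N = m g sin θ + μ_s (m g cos θ + P sin θ).
Solving, P (cos θ − μ_s sin θ) = m g (sin θ + μ_s cos θ), so P = 541×9.8×(sin 28° + 0.44 cos 28°)/(cos 28° − 0.44 sin 28°) = 5300×0.858/0.6764 = 6730 N.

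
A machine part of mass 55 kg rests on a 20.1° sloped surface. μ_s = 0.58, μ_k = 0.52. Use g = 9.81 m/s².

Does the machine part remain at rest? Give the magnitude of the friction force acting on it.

f ≈ 185 N

N = m g cos θ = 507 N.
Down-slope weight component: m g sin θ = 185 N.
μ_s N = 294 N.
185 ≤ 294 N, so it stays put; friction = 185 N.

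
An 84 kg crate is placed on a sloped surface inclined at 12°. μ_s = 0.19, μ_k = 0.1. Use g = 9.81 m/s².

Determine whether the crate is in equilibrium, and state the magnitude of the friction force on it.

N = m g cos θ = 806 N.
Down-slope weight component: m g sin θ = 171 N.
μ_s N = 153 N.
171 > 153 N, so it slides; kinetic friction f = μ_k N = 0.1×806 = 80.6 N.

f ≈ 80.6 N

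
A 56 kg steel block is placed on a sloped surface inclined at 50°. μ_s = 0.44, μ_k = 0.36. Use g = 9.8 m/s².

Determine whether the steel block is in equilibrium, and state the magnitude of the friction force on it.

N = m g cos θ = 353 N.
Down-slope weight component: m g sin θ = 420 N.
μ_s N = 155 N.
420 > 155 N, so it slides; kinetic friction f = μ_k N = 0.36×353 = 127 N.

f ≈ 127 N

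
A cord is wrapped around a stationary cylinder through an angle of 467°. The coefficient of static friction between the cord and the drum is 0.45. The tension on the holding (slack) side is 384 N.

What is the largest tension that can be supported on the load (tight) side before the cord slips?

T_max ≈ 15000 N

At impending slip the capstan equation gives T₂/T₁ = e^{μβ} with β in radians.
β = 467° × π/180 = 8.151 rad.
e^{μβ} = e^{0.45×8.151} = 39.17.
T₂ = T₁ · e^{μβ} = 384 × 39.17 = 15000 N.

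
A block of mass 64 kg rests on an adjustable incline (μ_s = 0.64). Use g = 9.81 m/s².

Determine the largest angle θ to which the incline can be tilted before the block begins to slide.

At the slip threshold, m g sin θ = μ_s · m g cos θ, so tan θ = μ_s.
θ_max = arctan(0.64) = 32.6°.

θ_max ≈ 32.6°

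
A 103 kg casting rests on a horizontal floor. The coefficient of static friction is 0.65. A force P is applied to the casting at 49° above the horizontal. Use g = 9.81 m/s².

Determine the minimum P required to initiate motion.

P ≈ 573 N

N = m g − P sin α (the pull lifts the casting).
At impending slip, P cos α = μ_s N = μ_s (m g − P sin α).
Solving: P (cos α + μ_s sin α) = μ_s m g → P = 0.65×1010/(cos 49° + 0.65 sin 49°) = 657/1.147 = 573 N.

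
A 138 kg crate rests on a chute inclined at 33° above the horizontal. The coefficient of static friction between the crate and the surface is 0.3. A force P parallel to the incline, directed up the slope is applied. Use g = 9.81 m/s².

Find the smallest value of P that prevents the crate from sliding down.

The crate tends to slide down (tan θ > μ_s), so at the point of impending slip friction acts up-slope at its limit: f = μ_s N.
P is parallel to the surface, so N = m g cos θ = 1140 N.
Along the incline: P + μ_s N = m g sin θ, so P = 737 − 0.3×1140 = 397 N.

P_min ≈ 397 N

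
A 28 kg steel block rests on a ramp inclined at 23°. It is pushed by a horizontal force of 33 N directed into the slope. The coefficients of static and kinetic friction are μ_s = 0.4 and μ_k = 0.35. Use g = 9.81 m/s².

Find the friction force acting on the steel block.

The horizontal push has a component P sin θ into the surface, so N = m g cos θ + P sin θ = 252.8 + 12.89 = 265.7 N.
Along the incline, the net driving force (taking up-slope positive) is P cos θ − m g sin θ = 30.38 − 107.3 = -76.95 N, so equilibrium requires friction f = 76.95 N (up-slope).
The limit of static friction is μ_s N = 106.3 N.
|f_req| = 76.95 ≤ 106.3 N → the steel block is in equilibrium; friction equals the required value.

f ≈ 76.9 N (up the incline)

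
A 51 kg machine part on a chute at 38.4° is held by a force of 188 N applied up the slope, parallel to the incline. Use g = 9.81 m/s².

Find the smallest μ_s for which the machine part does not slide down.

N = m g cos θ = 392.1 N.
Friction must make up the shortfall along the incline: f = m g sin θ − P = 310.8 − 188 = 122.8 N.
At the threshold f = μ_s N, so μ_s,min = 122.8/392.1 = 0.313.

μ_s,min ≈ 0.313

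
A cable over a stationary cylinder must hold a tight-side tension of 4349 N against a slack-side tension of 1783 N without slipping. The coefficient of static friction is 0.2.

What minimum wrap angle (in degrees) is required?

β_min ≈ 255°

T₂/T₁ = e^{μβ} → β = ln(T₂/T₁)/μ.
β = ln(4349/1783)/0.2 = 0.8916/0.2 = 4.458 rad.
In degrees: β = 4.458 × 180/π = 255°.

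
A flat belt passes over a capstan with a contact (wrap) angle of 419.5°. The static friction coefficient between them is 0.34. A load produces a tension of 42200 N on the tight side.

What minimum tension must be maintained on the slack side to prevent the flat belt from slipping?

T_min ≈ 3500 N

Capstan equation at impending slip: T_tight/T_slack = e^{μβ}.
β = 419.5° = 7.322 rad; e^{μβ} = e^{0.34×7.322} = 12.05.
T_slack = T_tight / e^{μβ} = 42200 / 12.05 = 3500 N.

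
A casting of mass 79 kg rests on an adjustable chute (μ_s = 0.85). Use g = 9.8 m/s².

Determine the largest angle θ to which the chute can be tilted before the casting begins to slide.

At the slip threshold, m g sin θ = μ_s · m g cos θ, so tan θ = μ_s.
θ_max = arctan(0.85) = 40.4°.

θ_max ≈ 40.4°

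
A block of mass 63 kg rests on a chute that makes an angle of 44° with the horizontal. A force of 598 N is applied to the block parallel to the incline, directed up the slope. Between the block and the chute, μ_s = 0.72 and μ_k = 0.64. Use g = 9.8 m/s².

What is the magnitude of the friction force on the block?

f ≈ 169 N (down the incline)

The normal reaction is N = m g cos θ = 444.1 N.
The friction needed for equilibrium is m g sin θ − P = 428.9 − 598 = -169.1 N, measured positive up-slope.
Static friction can supply at most μ_s N = 319.8 N.
Since |-169.1| ≤ 319.8 N, the block remains in static equilibrium and friction takes exactly the required value.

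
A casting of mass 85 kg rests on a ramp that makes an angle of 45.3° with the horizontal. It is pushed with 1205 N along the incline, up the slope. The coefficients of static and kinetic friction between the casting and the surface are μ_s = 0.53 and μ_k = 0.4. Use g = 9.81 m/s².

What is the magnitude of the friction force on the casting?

f ≈ 235 N (down the incline)

The normal reaction is N = m g cos θ = 586.5 N.
The friction needed for equilibrium is m g sin θ − P = 592.7 − 1205 = -612.3 N, measured positive up-slope.
Static friction can supply at most μ_s N = 310.9 N.
|-612.3| exceeds 310.9 N, so the casting slips up-slope; friction is kinetic, f = μ_k N = 0.4×586.5 = 235 N.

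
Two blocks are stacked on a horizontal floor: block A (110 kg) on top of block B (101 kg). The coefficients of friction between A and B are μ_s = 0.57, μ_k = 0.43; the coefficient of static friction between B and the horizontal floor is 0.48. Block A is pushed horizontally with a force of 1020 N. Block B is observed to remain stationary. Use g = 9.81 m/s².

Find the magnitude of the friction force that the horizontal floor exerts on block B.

Normal force at the A–B interface: N₁ = m_A g = 1079 N.
So the A–B interface can sustain at most μ_s N₁ = 615.1 N of static friction.
Since P = 1020 N > 615.1 N, A slides on B; the A–B friction is kinetic: f₁ = μ_k N₁ = 0.43×1079 = 464 N.
By Newton's third law B feels 464 N forward from A. With B stationary, the floor's static friction on B balances it: f₂ = 464 N (well within μ_s(m_A+m_B)g = 993.6 N).

f ≈ 464 N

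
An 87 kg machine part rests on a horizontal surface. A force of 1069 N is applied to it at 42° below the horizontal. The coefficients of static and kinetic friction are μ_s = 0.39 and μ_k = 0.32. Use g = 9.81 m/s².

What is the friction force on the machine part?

The vertical component of P adds to the normal force: N = m g + P sin α = 853.5 + 715.3 = 1569 N.
Horizontally, friction must balance P cos α = 794.4 N.
μ_s N = 0.39 × 1569 = 611.8 N.
794.4 > 611.8 N → the machine part slides; f = μ_k N = 0.32×1569 = 502 N.

f ≈ 502 N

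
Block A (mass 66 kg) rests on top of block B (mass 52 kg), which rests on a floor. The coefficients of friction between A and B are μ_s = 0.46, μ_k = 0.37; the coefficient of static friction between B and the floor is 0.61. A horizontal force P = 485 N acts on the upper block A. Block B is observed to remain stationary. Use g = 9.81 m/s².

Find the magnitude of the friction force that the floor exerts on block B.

Normal force at the A–B interface: N₁ = m_A g = 647.5 N.
Maximum static friction on A from B: μ_s N₁ = 0.46×647.5 = 297.8 N.
Since P = 485 N > 297.8 N, A slides on B; the A–B friction is kinetic: f₁ = μ_k N₁ = 0.37×647.5 = 240 N.
By Newton's third law B feels 240 N forward from A. With B stationary, the floor's static friction on B balances it: f₂ = 240 N (well within μ_s(m_A+m_B)g = 706.1 N).

f ≈ 240 N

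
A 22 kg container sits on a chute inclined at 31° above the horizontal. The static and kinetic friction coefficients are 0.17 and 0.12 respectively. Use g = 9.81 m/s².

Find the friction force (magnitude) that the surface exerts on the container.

f ≈ 22.2 N (up the incline)

The normal reaction is N = m g cos θ = 185 N.
For equilibrium along the incline, friction must balance the weight component: f = m g sin θ = 111.2 N up the slope.
Maximum static friction available: μ_s N = 0.17 × 185 = 31.45 N.
Since |111.2| > 31.45 N, static friction cannot hold it; the container slides down the incline and kinetic friction applies: f = μ_k N = 0.12 × 185 = 22.2 N.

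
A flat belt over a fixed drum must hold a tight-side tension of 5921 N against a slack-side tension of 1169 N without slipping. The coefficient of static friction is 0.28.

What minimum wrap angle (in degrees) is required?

T₂/T₁ = e^{μβ} → β = ln(T₂/T₁)/μ.
β = ln(5921/1169)/0.28 = 1.622/0.28 = 5.794 rad.
In degrees: β = 5.794 × 180/π = 332°.

β_min ≈ 332°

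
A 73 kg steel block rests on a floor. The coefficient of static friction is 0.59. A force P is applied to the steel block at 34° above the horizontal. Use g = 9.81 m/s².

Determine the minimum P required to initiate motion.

N = m g − P sin α (the pull lifts the steel block).
At impending slip, P cos α = μ_s N = μ_s (m g − P sin α).
Solving: P (cos α + μ_s sin α) = μ_s m g → P = 0.59×716/(cos 34° + 0.59 sin 34°) = 423/1.159 = 365 N.

P ≈ 365 N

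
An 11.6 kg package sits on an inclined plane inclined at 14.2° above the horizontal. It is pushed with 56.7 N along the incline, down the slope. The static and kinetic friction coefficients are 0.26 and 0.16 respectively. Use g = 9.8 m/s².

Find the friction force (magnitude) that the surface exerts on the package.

Perpendicular to the surface, N = m g cos θ = 11.6·9.8·cos 14.2° = 110.2 N.
Parallel to the incline, ΣF = 0 gives f = m g sin θ + P = 27.89 + 56.7 = 84.59 N (up-slope positive).
Maximum static friction available: μ_s N = 0.26 × 110.2 = 28.65 N.
Since |84.59| > 28.65 N, static friction cannot hold it; the package slides down the incline and kinetic friction applies: f = μ_k N = 0.16 × 110.2 = 17.6 N.

f ≈ 17.6 N (up the incline)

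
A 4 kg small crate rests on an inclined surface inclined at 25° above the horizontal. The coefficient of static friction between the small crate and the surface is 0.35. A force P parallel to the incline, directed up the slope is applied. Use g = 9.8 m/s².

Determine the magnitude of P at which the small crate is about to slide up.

At impending motion up the slope, friction acts down-slope at its limit: f = μ_s N.
P is parallel to the surface, so N = m g cos θ = 35.5 N.
Along the incline: P = m g sin θ + μ_s N = 16.6 + 0.35×35.5 = 29 N.

P ≈ 29 N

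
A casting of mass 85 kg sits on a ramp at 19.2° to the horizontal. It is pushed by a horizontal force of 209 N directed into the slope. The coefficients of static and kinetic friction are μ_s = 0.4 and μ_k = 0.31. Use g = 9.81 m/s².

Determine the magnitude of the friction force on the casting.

Normal direction: N = m g cos θ + P sin θ = 856.2 N.
Parallel to the incline: P cos θ − m g sin θ = 197.4 − 274.2 = -76.85 N; the friction needed to balance this is 76.85 N acting up the slope.
The limit of static friction is μ_s N = 342.5 N.
|f_req| = 76.85 ≤ 342.5 N → the casting is in equilibrium; friction equals the required value.

f ≈ 76.9 N (up the incline)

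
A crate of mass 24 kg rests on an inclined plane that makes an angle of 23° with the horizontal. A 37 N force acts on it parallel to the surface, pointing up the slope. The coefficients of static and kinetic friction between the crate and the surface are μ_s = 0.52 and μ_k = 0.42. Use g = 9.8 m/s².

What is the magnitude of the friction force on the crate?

f ≈ 54.9 N (up the incline)

Normal force: N = m g cos θ = 24 × 9.8 × cos 23° = 216.5 N.
Parallel to the incline, ΣF = 0 gives f = m g sin θ − P = 91.9 − 37 = 54.9 N (up-slope positive).
Static friction can supply at most μ_s N = 112.6 N.
Since |54.9| ≤ 112.6 N, the crate remains in static equilibrium and friction takes exactly the required value.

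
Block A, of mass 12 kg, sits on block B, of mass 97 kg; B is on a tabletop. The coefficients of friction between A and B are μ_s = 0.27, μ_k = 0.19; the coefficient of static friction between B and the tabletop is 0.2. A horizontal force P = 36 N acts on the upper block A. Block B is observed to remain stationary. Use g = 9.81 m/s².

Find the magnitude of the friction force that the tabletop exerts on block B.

Between the blocks, N₁ = m_A g = 117.7 N.
Maximum static friction on A from B: μ_s N₁ = 0.27×117.7 = 31.78 N.
Since P = 36 N > 31.78 N, A slides on B; the A–B friction is kinetic: f₁ = μ_k N₁ = 0.19×117.7 = 22.4 N.
B experiences an equal 22.4 N forward from A (third law). B is in equilibrium, so the floor supplies f₂ = 22.4 N of static friction (limit μ_s(m_A+m_B)g = 213.9 N, not exceeded).

f ≈ 22.4 N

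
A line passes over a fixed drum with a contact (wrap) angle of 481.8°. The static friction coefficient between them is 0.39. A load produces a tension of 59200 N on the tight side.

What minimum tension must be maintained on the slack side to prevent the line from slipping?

Capstan equation at impending slip: T_tight/T_slack = e^{μβ}.
β = 481.8° = 8.409 rad; e^{μβ} = e^{0.39×8.409} = 26.56.
T_slack = T_tight / e^{μβ} = 59200 / 26.56 = 2230 N.

T_min ≈ 2230 N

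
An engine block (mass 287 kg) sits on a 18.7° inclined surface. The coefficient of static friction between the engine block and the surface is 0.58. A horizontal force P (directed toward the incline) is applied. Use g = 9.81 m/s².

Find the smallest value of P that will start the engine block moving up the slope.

At impending motion up the slope, friction acts down-slope at its limit: f = μ_s N.
Perpendicular to the incline: N = m g cos θ + P sin θ.
Along the incline: P cos θ = m g sin θ + μ_s N = m g sin θ + μ_s (m g cos θ + P sin θ).
Solving, P (cos θ − μ_s sin θ) = m g (sin θ + μ_s cos θ), so P = 287×9.81×(sin 18.7° + 0.58 cos 18.7°)/(cos 18.7° − 0.58 sin 18.7°) = 2820×0.87/0.7613 = 3220 N.

P ≈ 3220 N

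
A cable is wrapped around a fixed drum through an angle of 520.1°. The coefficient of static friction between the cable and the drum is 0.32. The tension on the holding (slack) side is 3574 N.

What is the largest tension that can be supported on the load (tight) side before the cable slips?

T_max ≈ 65300 N

At impending slip the capstan equation gives T₂/T₁ = e^{μβ} with β in radians.
β = 520.1° × π/180 = 9.077 rad.
e^{μβ} = e^{0.32×9.077} = 18.26.
T₂ = T₁ · e^{μβ} = 3574 × 18.26 = 65300 N.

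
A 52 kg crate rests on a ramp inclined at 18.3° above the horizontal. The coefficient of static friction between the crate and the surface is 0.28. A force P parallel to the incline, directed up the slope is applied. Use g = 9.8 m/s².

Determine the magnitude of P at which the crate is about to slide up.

P ≈ 295 N

At impending motion up the slope, friction acts down-slope at its limit: f = μ_s N.
P is parallel to the surface, so N = m g cos θ = 484 N.
Along the incline: P = m g sin θ + μ_s N = 160 + 0.28×484 = 295 N.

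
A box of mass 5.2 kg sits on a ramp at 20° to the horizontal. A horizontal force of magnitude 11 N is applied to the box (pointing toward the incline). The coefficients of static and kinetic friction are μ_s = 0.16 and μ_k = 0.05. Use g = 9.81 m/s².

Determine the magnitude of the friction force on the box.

Resolve perpendicular to the incline: N = m g cos θ + P sin θ = 5.2×9.81×cos 20° + 11×sin 20° = 51.7 N.
Parallel to the incline: P cos θ − m g sin θ = 10.34 − 17.45 = -7.111 N; the friction needed to balance this is 7.111 N acting up the slope.
Maximum static friction: μ_s N = 0.16 × 51.7 = 8.272 N.
Since 7.111 N is within the 8.272 N limit, the box stays put and friction is exactly 7.11 N.

f ≈ 7.11 N (up the incline)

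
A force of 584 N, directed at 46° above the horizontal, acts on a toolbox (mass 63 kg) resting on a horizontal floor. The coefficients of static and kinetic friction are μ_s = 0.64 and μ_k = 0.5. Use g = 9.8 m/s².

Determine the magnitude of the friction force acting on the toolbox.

The vertical component of P reduces the normal force: N = m g − P sin α = 617.4 − 420.1 = 197.3 N.
The horizontal driving force is P cos α = 405.7 N, so equilibrium needs friction f = 405.7 N.
μ_s N = 0.64 × 197.3 = 126.3 N.
The required friction exceeds μ_s N, so the toolbox moves and f = μ_k N = 98.7 N.

f ≈ 98.7 N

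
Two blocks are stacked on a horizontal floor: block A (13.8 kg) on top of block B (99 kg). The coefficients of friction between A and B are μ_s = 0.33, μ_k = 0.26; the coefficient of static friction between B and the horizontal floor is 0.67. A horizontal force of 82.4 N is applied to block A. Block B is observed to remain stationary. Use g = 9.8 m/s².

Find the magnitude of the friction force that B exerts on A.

f ≈ 35.2 N

The normal force B exerts on A is simply A's weight, N₁ = 135.2 N.
Maximum static friction on A from B: μ_s N₁ = 0.33×135.2 = 44.63 N.
P = 82.4 N exceeds that limit, so A slips over B and the interface friction becomes kinetic: f₁ = μ_k N₁ = 0.26×135.2 = 35.2 N.
By Newton's third law B feels 35.2 N forward from A. With B stationary, the floor's static friction on B balances it: f₂ = 35.2 N (well within μ_s(m_A+m_B)g = 740.6 N).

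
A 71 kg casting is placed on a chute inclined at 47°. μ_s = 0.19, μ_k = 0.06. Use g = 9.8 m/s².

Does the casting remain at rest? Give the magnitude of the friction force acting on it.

N = m g cos θ = 475 N.
Down-slope weight component: m g sin θ = 509 N.
μ_s N = 90.2 N.
509 > 90.2 N, so it slides; kinetic friction f = μ_k N = 0.06×475 = 28.5 N.

f ≈ 28.5 N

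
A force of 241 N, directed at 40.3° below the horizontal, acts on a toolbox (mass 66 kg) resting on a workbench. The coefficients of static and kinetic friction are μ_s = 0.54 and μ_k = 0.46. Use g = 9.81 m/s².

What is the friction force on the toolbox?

The vertical component of P adds to the normal force: N = m g + P sin α = 647.5 + 155.9 = 803.3 N.
The horizontal driving force is P cos α = 183.8 N, so equilibrium needs friction f = 183.8 N.
The static-friction limit is μ_s N = 433.8 N.
Since 183.8 N does not exceed the limit, the toolbox stays at rest and f = 184 N.

f ≈ 184 N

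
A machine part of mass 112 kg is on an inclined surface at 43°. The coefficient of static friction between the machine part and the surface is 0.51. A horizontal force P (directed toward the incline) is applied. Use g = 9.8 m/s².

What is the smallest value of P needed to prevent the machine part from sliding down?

P_min ≈ 314 N

The machine part tends to slide down (tan θ > μ_s), so at the point of impending slip friction acts up-slope at its limit: f = μ_s N.
Perpendicular to the incline: N = m g cos θ + P sin θ.
Along the incline: P cos θ + μ_s N = m g sin θ, i.e. P cos θ + μ_s (m g cos θ + P sin θ) = m g sin θ.
Solving, P (cos θ + μ_s sin θ) = m g (sin θ − μ_s cos θ), so P = 1100×0.309/1.079 = 314 N.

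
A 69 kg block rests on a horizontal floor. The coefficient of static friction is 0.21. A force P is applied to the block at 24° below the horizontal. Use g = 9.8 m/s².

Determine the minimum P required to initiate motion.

P ≈ 171 N

N = m g + P sin α (the push presses the block into the horizontal floor).
At impending slip, P cos α = μ_s N = μ_s (m g + P sin α).
Solving: P (cos α − μ_s sin α) = μ_s m g → P = 0.21×676/(cos 24° − 0.21 sin 24°) = 142/0.8281 = 171 N.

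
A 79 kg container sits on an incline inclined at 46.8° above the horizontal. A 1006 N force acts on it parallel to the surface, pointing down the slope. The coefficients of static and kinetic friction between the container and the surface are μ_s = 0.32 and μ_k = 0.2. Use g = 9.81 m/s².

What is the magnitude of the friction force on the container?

f ≈ 106 N (up the incline)

The normal reaction is N = m g cos θ = 530.5 N.
For equilibrium along the incline the friction force must supply f = m g sin θ + P = 564.9 + 1006 = 1571 N (positive meaning up-slope).
Maximum static friction available: μ_s N = 0.32 × 530.5 = 169.8 N.
|1571| exceeds 169.8 N, so the container slips down-slope; friction is kinetic, f = μ_k N = 0.2×530.5 = 106 N.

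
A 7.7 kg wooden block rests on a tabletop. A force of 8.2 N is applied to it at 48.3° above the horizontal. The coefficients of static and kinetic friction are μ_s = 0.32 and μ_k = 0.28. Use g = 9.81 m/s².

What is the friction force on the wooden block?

f ≈ 5.45 N

Vertical equilibrium gives N = m g − P sin α = 69.41 N.
The horizontal driving force is P cos α = 5.455 N, so equilibrium needs friction f = 5.455 N.
μ_s N = 0.32 × 69.41 = 22.21 N.
5.455 ≤ 22.21 N → static; friction equals the required 5.45 N.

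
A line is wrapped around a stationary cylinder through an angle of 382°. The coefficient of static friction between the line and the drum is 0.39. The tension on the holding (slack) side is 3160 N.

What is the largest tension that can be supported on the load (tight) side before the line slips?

At impending slip the capstan equation gives T₂/T₁ = e^{μβ} with β in radians.
β = 382° × π/180 = 6.667 rad.
e^{μβ} = e^{0.39×6.667} = 13.47.
T₂ = T₁ · e^{μβ} = 3160 × 13.47 = 42600 N.

T_max ≈ 42600 N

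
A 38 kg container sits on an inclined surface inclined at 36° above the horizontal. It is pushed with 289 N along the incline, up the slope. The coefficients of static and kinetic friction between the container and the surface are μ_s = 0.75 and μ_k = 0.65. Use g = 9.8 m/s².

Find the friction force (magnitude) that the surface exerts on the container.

f ≈ 70.1 N (down the incline)

Normal force: N = m g cos θ = 38 × 9.8 × cos 36° = 301.3 N.
Parallel to the incline, ΣF = 0 gives f = m g sin θ − P = 218.9 − 289 = -70.11 N (up-slope positive).
Maximum static friction available: μ_s N = 0.75 × 301.3 = 226 N.
Since |-70.11| ≤ 226 N, static friction is sufficient; f equals the required value, not μ_s N.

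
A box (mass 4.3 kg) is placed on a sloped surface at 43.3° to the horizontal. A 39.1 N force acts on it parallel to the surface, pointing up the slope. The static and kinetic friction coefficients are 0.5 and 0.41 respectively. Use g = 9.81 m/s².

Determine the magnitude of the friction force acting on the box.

f ≈ 10.2 N (down the incline)

The normal reaction is N = m g cos θ = 30.7 N.
Parallel to the incline, ΣF = 0 gives f = m g sin θ − P = 28.93 − 39.1 = -10.17 N (up-slope positive).
The static-friction ceiling is μ_s N = 0.5 × 30.7 = 15.35 N.
Since |-10.17| ≤ 15.35 N, no slip — friction simply equals what equilibrium demands.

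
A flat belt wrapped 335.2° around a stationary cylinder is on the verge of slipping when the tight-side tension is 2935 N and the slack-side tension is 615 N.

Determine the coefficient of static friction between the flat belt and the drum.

μ ≈ 0.267

T₂/T₁ = e^{μβ} → μ = ln(T₂/T₁)/β.
β = 335.2° = 5.85 rad.
μ = ln(2935/615)/5.85 = ln(4.772)/5.85 = 0.267.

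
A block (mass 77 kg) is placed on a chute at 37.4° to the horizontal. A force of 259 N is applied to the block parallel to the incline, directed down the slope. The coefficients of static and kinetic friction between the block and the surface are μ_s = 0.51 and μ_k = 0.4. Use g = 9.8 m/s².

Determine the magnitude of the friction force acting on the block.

Normal force: N = m g cos θ = 77 × 9.8 × cos 37.4° = 599.5 N.
Parallel to the incline, ΣF = 0 gives f = m g sin θ + P = 458.3 + 259 = 717.3 N (up-slope positive).
The static-friction ceiling is μ_s N = 0.51 × 599.5 = 305.7 N.
Since |717.3| > 305.7 N, static friction cannot hold it; the block slides down the incline and kinetic friction applies: f = μ_k N = 0.4 × 599.5 = 240 N.

f ≈ 240 N (up the incline)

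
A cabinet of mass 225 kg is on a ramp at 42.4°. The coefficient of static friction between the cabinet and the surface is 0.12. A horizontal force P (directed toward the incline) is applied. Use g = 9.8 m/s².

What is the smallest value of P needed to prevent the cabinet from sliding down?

The cabinet tends to slide down (tan θ > μ_s), so at the point of impending slip friction acts up-slope at its limit: f = μ_s N.
Perpendicular to the incline: N = m g cos θ + P sin θ.
Along the incline: P cos θ + μ_s N = m g sin θ, i.e. P cos θ + μ_s (m g cos θ + P sin θ) = m g sin θ.
Solving, P (cos θ + μ_s sin θ) = m g (sin θ − μ_s cos θ), so P = 2200×0.5857/0.8194 = 1580 N.

P_min ≈ 1580 N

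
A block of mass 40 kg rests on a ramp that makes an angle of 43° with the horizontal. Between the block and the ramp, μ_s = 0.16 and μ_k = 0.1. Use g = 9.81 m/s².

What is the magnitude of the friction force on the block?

f ≈ 28.7 N (up the incline)

The normal reaction is N = m g cos θ = 287 N.
For equilibrium along the incline, friction must balance the weight component: f = m g sin θ = 267.6 N up the slope.
Maximum static friction available: μ_s N = 0.16 × 287 = 45.92 N.
|267.6| exceeds 45.92 N, so the block slips down-slope; friction is kinetic, f = μ_k N = 0.1×287 = 28.7 N.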